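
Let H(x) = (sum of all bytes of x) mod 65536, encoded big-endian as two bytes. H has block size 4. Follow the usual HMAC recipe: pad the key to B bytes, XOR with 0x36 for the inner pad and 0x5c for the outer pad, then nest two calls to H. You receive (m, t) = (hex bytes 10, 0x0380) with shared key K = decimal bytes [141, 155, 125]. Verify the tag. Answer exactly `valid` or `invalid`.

Key decimal bytes [141, 155, 125] = 8d 9b 7d is 3 bytes ≤ B = 4; zero-pad to 4 bytes: K' = 8d 9b 7d 00.
K' ⊕ ipad = bb ad 4b 36; K' ⊕ opad = d1 c7 21 5c.
Inner hash: sum = 187+173+75+54+16 = 505 → 01 f9.
Outer hash (recomputed tag): sum = 209+199+33+92+1+249 = 783 → 03 0f.
Recomputed tag = 030f; claimed = 0380 → mismatch.

invalid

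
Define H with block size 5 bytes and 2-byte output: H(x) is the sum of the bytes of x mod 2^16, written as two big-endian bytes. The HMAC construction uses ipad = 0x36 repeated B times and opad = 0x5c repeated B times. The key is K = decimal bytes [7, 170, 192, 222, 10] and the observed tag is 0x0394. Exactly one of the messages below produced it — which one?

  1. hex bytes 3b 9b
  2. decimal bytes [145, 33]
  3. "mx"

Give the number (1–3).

Key decimal bytes [7, 170, 192, 222, 10] = 07 aa c0 de 0a is exactly B = 5 bytes: K' = 07 aa c0 de 0a.
K' ⊕ ipad = 31 9c f6 e8 3c; K' ⊕ opad = 5b f6 9c 82 56.
m1: inner = H(31 9c f6 e8 3c 3b 9b) = 03 bd; tag = H(5b f6 9c 82 56 03 bd) = 0385
m2: inner = H(31 9c f6 e8 3c 91 21) = 03 99; tag = H(5b f6 9c 82 56 03 99) = 0361
m3: inner = H(31 9c f6 e8 3c 6d 78) = 03 cc; tag = H(5b f6 9c 82 56 03 cc) = 0394 ← matches

3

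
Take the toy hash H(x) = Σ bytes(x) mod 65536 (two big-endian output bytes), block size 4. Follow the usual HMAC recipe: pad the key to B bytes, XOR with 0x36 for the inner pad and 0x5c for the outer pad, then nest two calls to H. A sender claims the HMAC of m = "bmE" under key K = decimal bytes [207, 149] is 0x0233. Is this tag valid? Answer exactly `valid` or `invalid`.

valid

Key decimal bytes [207, 149] = cf 95 is 2 bytes ≤ B = 4; zero-pad to 4 bytes: K' = cf 95 00 00.
K' ⊕ ipad = f9 a3 36 36; K' ⊕ opad = 93 c9 5c 5c.
Inner hash: sum = 249+163+54+54+98+109+69 = 796 → 03 1c.
Outer hash (recomputed tag): sum = 147+201+92+92+3+28 = 563 → 02 33.
Recomputed tag = 0233; claimed = 0233 → match.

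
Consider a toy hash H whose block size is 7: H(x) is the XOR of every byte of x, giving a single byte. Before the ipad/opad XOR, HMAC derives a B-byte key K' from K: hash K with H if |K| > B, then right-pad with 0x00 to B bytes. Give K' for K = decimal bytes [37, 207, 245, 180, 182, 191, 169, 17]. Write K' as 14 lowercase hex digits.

|K| = 8 > B = 7, so first hash the key.
H(K): XOR 25⊕cf⊕f5⊕b4⊕b6⊕bf⊕a9⊕11 = 1a.
Zero-pad H(K) = 1a to 7 bytes: K' = 1a 00 00 00 00 00 00.

1a000000000000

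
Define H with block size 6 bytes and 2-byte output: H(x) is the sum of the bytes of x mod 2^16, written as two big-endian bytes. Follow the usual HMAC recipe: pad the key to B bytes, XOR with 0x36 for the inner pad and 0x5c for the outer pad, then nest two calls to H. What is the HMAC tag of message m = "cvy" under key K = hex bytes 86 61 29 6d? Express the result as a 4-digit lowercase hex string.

02b7

Key hex bytes 86 61 29 6d is 4 bytes ≤ B = 6; zero-pad to 6 bytes: K' = 86 61 29 6d 00 00.
K' ⊕ ipad = b0 57 1f 5b 36 36.  K' ⊕ opad = da 3d 75 31 5c 5c.
Inner input = (K'⊕ipad) ∥ m = b0 57 1f 5b 36 36 ∥ 63 76 79.
Inner hash: sum = 176+87+31+91+54+54+99+118+121 = 831 → 03 3f.
Outer input = (K'⊕opad) ∥ inner = da 3d 75 31 5c 5c ∥ 03 3f.
Outer hash (tag): sum = 218+61+117+49+92+92+3+63 = 695 → 02 b7.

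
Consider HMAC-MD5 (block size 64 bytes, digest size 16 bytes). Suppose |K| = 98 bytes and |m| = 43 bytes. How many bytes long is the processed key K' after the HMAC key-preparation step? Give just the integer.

64

Key is 98 > 64 bytes, so it is hashed to 16 bytes then zero-padded to 64: |K'| = 64.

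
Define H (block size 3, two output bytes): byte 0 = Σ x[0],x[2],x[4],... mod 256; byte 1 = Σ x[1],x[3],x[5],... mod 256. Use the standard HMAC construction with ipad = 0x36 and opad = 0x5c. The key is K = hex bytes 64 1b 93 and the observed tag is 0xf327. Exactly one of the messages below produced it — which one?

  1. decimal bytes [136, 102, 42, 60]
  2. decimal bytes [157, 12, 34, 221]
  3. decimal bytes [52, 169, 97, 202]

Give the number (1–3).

Key hex bytes 64 1b 93 is exactly B = 3 bytes: K' = 64 1b 93.
K' ⊕ ipad = 52 2d a5; K' ⊕ opad = 38 47 cf.
m1: inner = H(52 2d a5 88 66 2a 3c) = 99 df; tag = H(38 47 cf 99 df) = e6e0
m2: inner = H(52 2d a5 9d 0c 22 dd) = e0 ec; tag = H(38 47 cf e0 ec) = f327 ← matches
m3: inner = H(52 2d a5 34 a9 61 ca) = 6a c2; tag = H(38 47 cf 6a c2) = c9b1

2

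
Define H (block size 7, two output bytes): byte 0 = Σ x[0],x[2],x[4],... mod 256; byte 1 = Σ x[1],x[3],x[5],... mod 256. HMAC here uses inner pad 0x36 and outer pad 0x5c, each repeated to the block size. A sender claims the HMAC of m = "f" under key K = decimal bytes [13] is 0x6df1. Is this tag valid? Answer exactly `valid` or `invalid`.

Key decimal bytes [13] = 0d is 1 byte ≤ B = 7; zero-pad to 7 bytes: K' = 0d 00 00 00 00 00 00.
K' ⊕ ipad = 3b 36 36 36 36 36 36; K' ⊕ opad = 51 5c 5c 5c 5c 5c 5c.
Inner hash: even-index sum = 221 mod 256 = 221; odd-index sum = 264 mod 256 = 8 → dd 08.
Outer hash (recomputed tag): even-index sum = 365 mod 256 = 109; odd-index sum = 497 mod 256 = 241 → 6d f1.
Recomputed tag = 6df1; claimed = 6df1 → match.

valid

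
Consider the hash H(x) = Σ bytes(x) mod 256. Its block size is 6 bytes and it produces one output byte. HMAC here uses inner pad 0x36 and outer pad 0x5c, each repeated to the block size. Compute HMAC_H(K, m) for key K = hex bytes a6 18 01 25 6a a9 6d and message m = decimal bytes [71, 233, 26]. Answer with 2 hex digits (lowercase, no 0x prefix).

ae

Key hex bytes a6 18 01 25 6a a9 6d is 7 bytes > B = 6, so hash it first: H(key) = 64, then zero-pad to 6 bytes: K' = 64 00 00 00 00 00.
K' ⊕ ipad = 52 36 36 36 36 36.  K' ⊕ opad = 38 5c 5c 5c 5c 5c.
Inner input = (K'⊕ipad) ∥ m = 52 36 36 36 36 36 ∥ 47 e9 1a.
Inner hash: sum = 82+54+54+54+54+54+71+233+26 = 682; mod 256 = 170 → aa.
Outer input = (K'⊕opad) ∥ inner = 38 5c 5c 5c 5c 5c ∥ aa.
Outer hash (tag): sum = 56+92+92+92+92+92+170 = 686; mod 256 = 174 → ae.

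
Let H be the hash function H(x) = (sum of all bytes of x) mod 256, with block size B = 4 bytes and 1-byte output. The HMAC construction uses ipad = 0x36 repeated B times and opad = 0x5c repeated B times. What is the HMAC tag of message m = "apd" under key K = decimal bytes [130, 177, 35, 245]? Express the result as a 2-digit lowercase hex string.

Key decimal bytes [130, 177, 35, 245] = 82 b1 23 f5 is exactly B = 4 bytes: K' = 82 b1 23 f5.
K' ⊕ ipad = b4 87 15 c3.  K' ⊕ opad = de ed 7f a9.
Inner input = (K'⊕ipad) ∥ m = b4 87 15 c3 ∥ 61 70 64.
Inner hash: sum = 180+135+21+195+97+112+100 = 840; mod 256 = 72 → 48.
Outer input = (K'⊕opad) ∥ inner = de ed 7f a9 ∥ 48.
Outer hash (tag): sum = 222+237+127+169+72 = 827; mod 256 = 59 → 3b.

3b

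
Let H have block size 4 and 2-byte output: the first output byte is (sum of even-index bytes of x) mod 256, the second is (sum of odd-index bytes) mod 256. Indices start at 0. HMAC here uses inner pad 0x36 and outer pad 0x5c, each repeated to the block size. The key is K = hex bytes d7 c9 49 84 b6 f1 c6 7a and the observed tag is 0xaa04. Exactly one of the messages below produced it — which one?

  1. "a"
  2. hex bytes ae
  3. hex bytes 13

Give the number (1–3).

2

Key hex bytes d7 c9 49 84 b6 f1 c6 7a is 8 bytes > B = 4, so hash it first: H(key) = 9c b8, then zero-pad to 4 bytes: K' = 9c b8 00 00.
K' ⊕ ipad = aa 8e 36 36; K' ⊕ opad = c0 e4 5c 5c.
m1: inner = H(aa 8e 36 36 61) = 41 c4; tag = H(c0 e4 5c 5c 41 c4) = 5d04
m2: inner = H(aa 8e 36 36 ae) = 8e c4; tag = H(c0 e4 5c 5c 8e c4) = aa04 ← matches
m3: inner = H(aa 8e 36 36 13) = f3 c4; tag = H(c0 e4 5c 5c f3 c4) = 0f04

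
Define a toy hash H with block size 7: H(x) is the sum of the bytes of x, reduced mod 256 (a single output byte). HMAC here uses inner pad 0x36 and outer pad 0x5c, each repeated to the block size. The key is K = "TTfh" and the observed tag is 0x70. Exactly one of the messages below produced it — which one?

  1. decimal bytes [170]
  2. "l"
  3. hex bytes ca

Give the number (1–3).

Key "TTfh" = 54 54 66 68 is 4 bytes ≤ B = 7; zero-pad to 7 bytes: K' = 54 54 66 68 00 00 00.
K' ⊕ ipad = 62 62 50 5e 36 36 36; K' ⊕ opad = 08 08 3a 34 5c 5c 5c.
m1: inner = H(62 62 50 5e 36 36 36 aa) = be; tag = H(08 08 3a 34 5c 5c 5c be) = 50
m2: inner = H(62 62 50 5e 36 36 36 6c) = 80; tag = H(08 08 3a 34 5c 5c 5c 80) = 12
m3: inner = H(62 62 50 5e 36 36 36 ca) = de; tag = H(08 08 3a 34 5c 5c 5c de) = 70 ← matches

3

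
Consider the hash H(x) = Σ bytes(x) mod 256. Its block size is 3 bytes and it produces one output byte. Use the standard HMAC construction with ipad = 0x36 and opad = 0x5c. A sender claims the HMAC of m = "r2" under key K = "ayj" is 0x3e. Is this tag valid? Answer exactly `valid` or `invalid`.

valid

Key "ayj" = 61 79 6a is exactly B = 3 bytes: K' = 61 79 6a.
K' ⊕ ipad = 57 4f 5c; K' ⊕ opad = 3d 25 36.
Inner hash: sum = 87+79+92+114+50 = 422; mod 256 = 166 → a6.
Outer hash (recomputed tag): sum = 61+37+54+166 = 318; mod 256 = 62 → 3e.
Recomputed tag = 3e; claimed = 3e → match.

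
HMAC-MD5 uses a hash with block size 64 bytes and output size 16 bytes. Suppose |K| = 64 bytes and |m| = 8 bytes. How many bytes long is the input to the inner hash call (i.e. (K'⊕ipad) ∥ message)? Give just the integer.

72

Key is 64 ≤ 64 bytes, zero-padded: |K'| = 64.
Inner input = (K'⊕ipad) ∥ m → 64 + 8 = 72 bytes.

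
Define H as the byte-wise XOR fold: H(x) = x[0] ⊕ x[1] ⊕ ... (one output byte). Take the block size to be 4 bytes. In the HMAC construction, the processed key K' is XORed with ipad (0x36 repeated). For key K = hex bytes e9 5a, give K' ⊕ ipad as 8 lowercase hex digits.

df6c3636

Key hex bytes e9 5a is 2 bytes ≤ B = 4; zero-pad to 4 bytes: K' = e9 5a 00 00.
XOR each byte with 0x36: e9⊕36=df, 5a⊕36=6c, 00⊕36=36, 00⊕36=36.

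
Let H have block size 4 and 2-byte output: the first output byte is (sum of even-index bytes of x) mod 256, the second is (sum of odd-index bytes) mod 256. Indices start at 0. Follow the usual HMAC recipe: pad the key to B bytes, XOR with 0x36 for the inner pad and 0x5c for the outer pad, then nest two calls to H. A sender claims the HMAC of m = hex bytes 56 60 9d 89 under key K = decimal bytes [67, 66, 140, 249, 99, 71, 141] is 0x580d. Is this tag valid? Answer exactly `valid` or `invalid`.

invalid

Key decimal bytes [67, 66, 140, 249, 99, 71, 141] = 43 42 8c f9 63 47 8d is 7 bytes > B = 4, so hash it first: H(key) = bf 82, then zero-pad to 4 bytes: K' = bf 82 00 00.
K' ⊕ ipad = 89 b4 36 36; K' ⊕ opad = e3 de 5c 5c.
Inner hash: even-index sum = 434 mod 256 = 178; odd-index sum = 467 mod 256 = 211 → b2 d3.
Outer hash (recomputed tag): even-index sum = 497 mod 256 = 241; odd-index sum = 525 mod 256 = 13 → f1 0d.
Recomputed tag = f10d; claimed = 580d → mismatch.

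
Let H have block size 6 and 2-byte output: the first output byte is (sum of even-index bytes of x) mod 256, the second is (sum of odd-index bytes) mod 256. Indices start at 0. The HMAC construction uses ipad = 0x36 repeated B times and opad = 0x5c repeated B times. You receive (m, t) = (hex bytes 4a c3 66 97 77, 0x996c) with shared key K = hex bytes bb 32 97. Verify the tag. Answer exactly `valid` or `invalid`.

invalid

Key hex bytes bb 32 97 is 3 bytes ≤ B = 6; zero-pad to 6 bytes: K' = bb 32 97 00 00 00.
K' ⊕ ipad = 8d 04 a1 36 36 36; K' ⊕ opad = e7 6e cb 5c 5c 5c.
Inner hash: even-index sum = 651 mod 256 = 139; odd-index sum = 458 mod 256 = 202 → 8b ca.
Outer hash (recomputed tag): even-index sum = 665 mod 256 = 153; odd-index sum = 496 mod 256 = 240 → 99 f0.
Recomputed tag = 99f0; claimed = 996c → mismatch.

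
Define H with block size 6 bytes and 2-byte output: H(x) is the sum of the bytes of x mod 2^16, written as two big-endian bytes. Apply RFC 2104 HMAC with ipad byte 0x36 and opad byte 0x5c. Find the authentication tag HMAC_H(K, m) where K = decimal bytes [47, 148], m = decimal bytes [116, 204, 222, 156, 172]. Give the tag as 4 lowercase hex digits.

03a8

Key decimal bytes [47, 148] = 2f 94 is 2 bytes ≤ B = 6; zero-pad to 6 bytes: K' = 2f 94 00 00 00 00.
K' ⊕ ipad = 19 a2 36 36 36 36.  K' ⊕ opad = 73 c8 5c 5c 5c 5c.
Inner input = (K'⊕ipad) ∥ m = 19 a2 36 36 36 36 ∥ 74 cc de 9c ac.
Inner hash: sum = 25+162+54+54+54+54+116+204+222+156+172 = 1273 → 04 f9.
Outer input = (K'⊕opad) ∥ inner = 73 c8 5c 5c 5c 5c ∥ 04 f9.
Outer hash (tag): sum = 115+200+92+92+92+92+4+249 = 936 → 03 a8.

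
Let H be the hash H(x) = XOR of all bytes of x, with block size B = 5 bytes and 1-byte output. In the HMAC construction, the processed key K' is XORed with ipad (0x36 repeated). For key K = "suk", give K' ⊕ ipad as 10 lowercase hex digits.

45435d3636

Key "suk" = 73 75 6b is 3 bytes ≤ B = 5; zero-pad to 5 bytes: K' = 73 75 6b 00 00.
XOR each byte with 0x36: 73⊕36=45, 75⊕36=43, 6b⊕36=5d, 00⊕36=36, 00⊕36=36.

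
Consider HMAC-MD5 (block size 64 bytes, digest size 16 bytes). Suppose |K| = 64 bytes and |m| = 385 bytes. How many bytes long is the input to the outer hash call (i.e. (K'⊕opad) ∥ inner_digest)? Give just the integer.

80

Key is 64 ≤ 64 bytes, zero-padded: |K'| = 64.
Outer input = (K'⊕opad) ∥ H(inner) → 64 + 16 = 80 bytes.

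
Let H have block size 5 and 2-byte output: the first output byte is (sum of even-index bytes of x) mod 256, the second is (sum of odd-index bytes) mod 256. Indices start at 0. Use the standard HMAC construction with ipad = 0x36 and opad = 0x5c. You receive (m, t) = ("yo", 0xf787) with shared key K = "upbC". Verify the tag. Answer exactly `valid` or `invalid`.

Key "upbC" = 75 70 62 43 is 4 bytes ≤ B = 5; zero-pad to 5 bytes: K' = 75 70 62 43 00.
K' ⊕ ipad = 43 46 54 75 36; K' ⊕ opad = 29 2c 3e 1f 5c.
Inner hash: even-index sum = 316 mod 256 = 60; odd-index sum = 308 mod 256 = 52 → 3c 34.
Outer hash (recomputed tag): even-index sum = 247 mod 256 = 247; odd-index sum = 135 mod 256 = 135 → f7 87.
Recomputed tag = f787; claimed = f787 → match.

valid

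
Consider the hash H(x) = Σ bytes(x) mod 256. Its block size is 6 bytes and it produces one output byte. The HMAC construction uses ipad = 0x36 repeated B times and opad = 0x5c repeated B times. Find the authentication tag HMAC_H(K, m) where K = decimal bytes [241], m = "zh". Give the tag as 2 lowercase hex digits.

Key decimal bytes [241] = f1 is 1 byte ≤ B = 6; zero-pad to 6 bytes: K' = f1 00 00 00 00 00.
K' ⊕ ipad = c7 36 36 36 36 36.  K' ⊕ opad = ad 5c 5c 5c 5c 5c.
Inner input = (K'⊕ipad) ∥ m = c7 36 36 36 36 36 ∥ 7a 68.
Inner hash: sum = 199+54+54+54+54+54+122+104 = 695; mod 256 = 183 → b7.
Outer input = (K'⊕opad) ∥ inner = ad 5c 5c 5c 5c 5c ∥ b7.
Outer hash (tag): sum = 173+92+92+92+92+92+183 = 816; mod 256 = 48 → 30.

30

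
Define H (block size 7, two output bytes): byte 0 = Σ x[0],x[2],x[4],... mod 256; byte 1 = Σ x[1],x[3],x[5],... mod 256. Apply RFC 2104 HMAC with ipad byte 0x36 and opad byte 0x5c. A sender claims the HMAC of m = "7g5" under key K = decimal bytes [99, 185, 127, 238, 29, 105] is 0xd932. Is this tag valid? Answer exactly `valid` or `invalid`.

Key decimal bytes [99, 185, 127, 238, 29, 105] = 63 b9 7f ee 1d 69 is 6 bytes ≤ B = 7; zero-pad to 7 bytes: K' = 63 b9 7f ee 1d 69 00.
K' ⊕ ipad = 55 8f 49 d8 2b 5f 36; K' ⊕ opad = 3f e5 23 b2 41 35 5c.
Inner hash: even-index sum = 358 mod 256 = 102; odd-index sum = 562 mod 256 = 50 → 66 32.
Outer hash (recomputed tag): even-index sum = 305 mod 256 = 49; odd-index sum = 562 mod 256 = 50 → 31 32.
Recomputed tag = 3132; claimed = d932 → mismatch.

invalid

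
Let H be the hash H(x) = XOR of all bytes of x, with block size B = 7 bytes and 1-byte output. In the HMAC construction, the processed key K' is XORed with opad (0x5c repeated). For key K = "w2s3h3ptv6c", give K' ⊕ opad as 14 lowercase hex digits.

255c5c5c5c5c5c

Key "w2s3h3ptv6c" = 77 32 73 33 68 33 70 74 76 36 63 is 11 bytes > B = 7, so hash it first: H(key) = 79, then zero-pad to 7 bytes: K' = 79 00 00 00 00 00 00.
XOR each byte with 0x5c: 79⊕5c=25, 00⊕5c=5c, 00⊕5c=5c, 00⊕5c=5c, 00⊕5c=5c, 00⊕5c=5c, 00⊕5c=5c.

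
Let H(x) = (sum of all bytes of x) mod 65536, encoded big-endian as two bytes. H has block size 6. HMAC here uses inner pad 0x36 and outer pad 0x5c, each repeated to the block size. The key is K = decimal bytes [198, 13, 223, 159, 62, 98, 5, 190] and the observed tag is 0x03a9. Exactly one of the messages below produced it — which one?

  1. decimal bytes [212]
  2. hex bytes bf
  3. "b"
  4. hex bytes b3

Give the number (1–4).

3

Key decimal bytes [198, 13, 223, 159, 62, 98, 5, 190] = c6 0d df 9f 3e 62 05 be is 8 bytes > B = 6, so hash it first: H(key) = 03 b4, then zero-pad to 6 bytes: K' = 03 b4 00 00 00 00.
K' ⊕ ipad = 35 82 36 36 36 36; K' ⊕ opad = 5f e8 5c 5c 5c 5c.
m1: inner = H(35 82 36 36 36 36 d4) = 02 63; tag = H(5f e8 5c 5c 5c 5c 02 63) = 031c
m2: inner = H(35 82 36 36 36 36 bf) = 02 4e; tag = H(5f e8 5c 5c 5c 5c 02 4e) = 0307
m3: inner = H(35 82 36 36 36 36 62) = 01 f1; tag = H(5f e8 5c 5c 5c 5c 01 f1) = 03a9 ← matches
m4: inner = H(35 82 36 36 36 36 b3) = 02 42; tag = H(5f e8 5c 5c 5c 5c 02 42) = 02fb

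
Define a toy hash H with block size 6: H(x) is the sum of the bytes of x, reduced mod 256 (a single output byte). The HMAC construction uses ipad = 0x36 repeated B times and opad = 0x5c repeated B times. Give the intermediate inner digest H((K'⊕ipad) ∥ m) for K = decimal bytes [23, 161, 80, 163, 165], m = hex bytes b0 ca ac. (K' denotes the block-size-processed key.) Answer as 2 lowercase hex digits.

a2

Key decimal bytes [23, 161, 80, 163, 165] = 17 a1 50 a3 a5 is 5 bytes ≤ B = 6; zero-pad to 6 bytes: K' = 17 a1 50 a3 a5 00.
K' ⊕ ipad = 21 97 66 95 93 36.
Inner input = 21 97 66 95 93 36 ∥ b0 ca ac.
Inner hash: sum = 33+151+102+149+147+54+176+202+172 = 1186; mod 256 = 162 → a2.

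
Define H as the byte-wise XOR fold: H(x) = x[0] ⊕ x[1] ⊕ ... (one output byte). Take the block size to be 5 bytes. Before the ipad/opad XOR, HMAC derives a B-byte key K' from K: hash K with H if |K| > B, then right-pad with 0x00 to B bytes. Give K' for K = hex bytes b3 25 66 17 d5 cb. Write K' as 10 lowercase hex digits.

|K| = 6 > B = 5, so first hash the key.
H(K): XOR b3⊕25⊕66⊕17⊕d5⊕cb = f9.
Zero-pad H(K) = f9 to 5 bytes: K' = f9 00 00 00 00.

f900000000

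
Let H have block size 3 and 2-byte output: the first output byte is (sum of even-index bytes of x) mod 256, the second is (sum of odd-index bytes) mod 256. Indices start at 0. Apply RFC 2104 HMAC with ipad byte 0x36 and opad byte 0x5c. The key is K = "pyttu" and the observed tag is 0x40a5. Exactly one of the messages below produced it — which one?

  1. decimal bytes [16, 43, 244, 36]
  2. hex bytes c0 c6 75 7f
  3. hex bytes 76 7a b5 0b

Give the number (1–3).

Key "pyttu" = 70 79 74 74 75 is 5 bytes > B = 3, so hash it first: H(key) = 59 ed, then zero-pad to 3 bytes: K' = 59 ed 00.
K' ⊕ ipad = 6f db 36; K' ⊕ opad = 05 b1 5c.
m1: inner = H(6f db 36 10 2b f4 24) = f4 df; tag = H(05 b1 5c f4 df) = 40a5 ← matches
m2: inner = H(6f db 36 c0 c6 75 7f) = ea 10; tag = H(05 b1 5c ea 10) = 719b
m3: inner = H(6f db 36 76 7a b5 0b) = 2a 06; tag = H(05 b1 5c 2a 06) = 67db

1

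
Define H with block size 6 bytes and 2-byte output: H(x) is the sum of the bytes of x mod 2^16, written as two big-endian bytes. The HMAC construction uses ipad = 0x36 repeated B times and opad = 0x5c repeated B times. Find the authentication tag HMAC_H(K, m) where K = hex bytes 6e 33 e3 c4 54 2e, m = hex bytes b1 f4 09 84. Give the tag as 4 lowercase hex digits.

Key hex bytes 6e 33 e3 c4 54 2e is exactly B = 6 bytes: K' = 6e 33 e3 c4 54 2e.
K' ⊕ ipad = 58 05 d5 f2 62 18.  K' ⊕ opad = 32 6f bf 98 08 72.
Inner input = (K'⊕ipad) ∥ m = 58 05 d5 f2 62 18 ∥ b1 f4 09 84.
Inner hash: sum = 88+5+213+242+98+24+177+244+9+132 = 1232 → 04 d0.
Outer input = (K'⊕opad) ∥ inner = 32 6f bf 98 08 72 ∥ 04 d0.
Outer hash (tag): sum = 50+111+191+152+8+114+4+208 = 838 → 03 46.

0346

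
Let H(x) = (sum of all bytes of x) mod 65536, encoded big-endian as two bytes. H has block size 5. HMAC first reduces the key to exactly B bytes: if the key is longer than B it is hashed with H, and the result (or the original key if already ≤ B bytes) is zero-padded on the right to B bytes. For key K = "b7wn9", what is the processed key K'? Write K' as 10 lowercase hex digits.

6237776e39

Key "b7wn9" = 62 37 77 6e 39 is exactly B = 5 bytes: K' = 62 37 77 6e 39.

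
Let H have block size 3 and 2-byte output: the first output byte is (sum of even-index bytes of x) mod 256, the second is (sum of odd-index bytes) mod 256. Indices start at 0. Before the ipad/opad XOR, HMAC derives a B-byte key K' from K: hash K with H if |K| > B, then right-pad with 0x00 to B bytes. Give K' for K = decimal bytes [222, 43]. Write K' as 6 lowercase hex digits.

Key decimal bytes [222, 43] = de 2b is 2 bytes ≤ B = 3; zero-pad to 3 bytes: K' = de 2b 00.

de2b00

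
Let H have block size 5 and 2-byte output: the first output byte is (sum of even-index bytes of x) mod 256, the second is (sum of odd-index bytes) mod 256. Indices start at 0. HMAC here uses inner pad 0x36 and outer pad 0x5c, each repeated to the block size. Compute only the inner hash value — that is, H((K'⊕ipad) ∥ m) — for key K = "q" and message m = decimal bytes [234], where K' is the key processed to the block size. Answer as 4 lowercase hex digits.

b356

Key "q" = 71 is 1 byte ≤ B = 5; zero-pad to 5 bytes: K' = 71 00 00 00 00.
K' ⊕ ipad = 47 36 36 36 36.
Inner input = 47 36 36 36 36 ∥ ea.
Inner hash: even-index sum = 179 mod 256 = 179; odd-index sum = 342 mod 256 = 86 → b3 56.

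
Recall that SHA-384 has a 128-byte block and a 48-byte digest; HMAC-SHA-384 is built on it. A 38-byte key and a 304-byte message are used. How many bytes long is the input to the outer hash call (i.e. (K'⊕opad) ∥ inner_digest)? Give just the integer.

176

Key is 38 ≤ 128 bytes, zero-padded: |K'| = 128.
Outer input = (K'⊕opad) ∥ H(inner) → 128 + 48 = 176 bytes.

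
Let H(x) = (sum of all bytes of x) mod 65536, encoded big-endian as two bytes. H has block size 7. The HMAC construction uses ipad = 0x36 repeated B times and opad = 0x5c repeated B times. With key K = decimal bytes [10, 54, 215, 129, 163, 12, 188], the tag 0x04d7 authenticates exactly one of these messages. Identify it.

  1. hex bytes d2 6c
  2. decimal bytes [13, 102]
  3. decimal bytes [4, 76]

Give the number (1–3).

3

Key decimal bytes [10, 54, 215, 129, 163, 12, 188] = 0a 36 d7 81 a3 0c bc is exactly B = 7 bytes: K' = 0a 36 d7 81 a3 0c bc.
K' ⊕ ipad = 3c 00 e1 b7 95 3a 8a; K' ⊕ opad = 56 6a 8b dd ff 50 e0.
m1: inner = H(3c 00 e1 b7 95 3a 8a d2 6c) = 04 6b; tag = H(56 6a 8b dd ff 50 e0 04 6b) = 04c6
m2: inner = H(3c 00 e1 b7 95 3a 8a 0d 66) = 03 a0; tag = H(56 6a 8b dd ff 50 e0 03 a0) = 04fa
m3: inner = H(3c 00 e1 b7 95 3a 8a 04 4c) = 03 7d; tag = H(56 6a 8b dd ff 50 e0 03 7d) = 04d7 ← matches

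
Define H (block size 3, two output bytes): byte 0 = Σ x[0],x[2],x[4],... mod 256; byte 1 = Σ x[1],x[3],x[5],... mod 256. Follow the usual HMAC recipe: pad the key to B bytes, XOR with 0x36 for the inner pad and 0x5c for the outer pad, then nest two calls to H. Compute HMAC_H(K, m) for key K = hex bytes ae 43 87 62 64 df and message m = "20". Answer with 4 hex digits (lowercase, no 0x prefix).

05ed

Key hex bytes ae 43 87 62 64 df is 6 bytes > B = 3, so hash it first: H(key) = 99 84, then zero-pad to 3 bytes: K' = 99 84 00.
K' ⊕ ipad = af b2 36.  K' ⊕ opad = c5 d8 5c.
Inner input = (K'⊕ipad) ∥ m = af b2 36 ∥ 32 30.
Inner hash: even-index sum = 277 mod 256 = 21; odd-index sum = 228 mod 256 = 228 → 15 e4.
Outer input = (K'⊕opad) ∥ inner = c5 d8 5c ∥ 15 e4.
Outer hash (tag): even-index sum = 517 mod 256 = 5; odd-index sum = 237 mod 256 = 237 → 05 ed.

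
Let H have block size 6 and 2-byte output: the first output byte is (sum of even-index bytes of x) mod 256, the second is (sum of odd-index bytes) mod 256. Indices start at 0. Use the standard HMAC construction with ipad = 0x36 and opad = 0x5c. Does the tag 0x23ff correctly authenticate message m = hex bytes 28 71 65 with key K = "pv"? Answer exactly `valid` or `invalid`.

Key "pv" = 70 76 is 2 bytes ≤ B = 6; zero-pad to 6 bytes: K' = 70 76 00 00 00 00.
K' ⊕ ipad = 46 40 36 36 36 36; K' ⊕ opad = 2c 2a 5c 5c 5c 5c.
Inner hash: even-index sum = 319 mod 256 = 63; odd-index sum = 285 mod 256 = 29 → 3f 1d.
Outer hash (recomputed tag): even-index sum = 291 mod 256 = 35; odd-index sum = 255 mod 256 = 255 → 23 ff.
Recomputed tag = 23ff; claimed = 23ff → match.

valid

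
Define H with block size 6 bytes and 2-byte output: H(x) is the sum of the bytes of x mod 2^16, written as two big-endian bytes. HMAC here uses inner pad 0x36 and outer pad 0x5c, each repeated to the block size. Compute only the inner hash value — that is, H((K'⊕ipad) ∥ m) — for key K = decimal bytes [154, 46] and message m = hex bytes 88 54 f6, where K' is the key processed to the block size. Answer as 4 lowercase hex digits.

Key decimal bytes [154, 46] = 9a 2e is 2 bytes ≤ B = 6; zero-pad to 6 bytes: K' = 9a 2e 00 00 00 00.
K' ⊕ ipad = ac 18 36 36 36 36.
Inner input = ac 18 36 36 36 36 ∥ 88 54 f6.
Inner hash: sum = 172+24+54+54+54+54+136+84+246 = 878 → 03 6e.

036e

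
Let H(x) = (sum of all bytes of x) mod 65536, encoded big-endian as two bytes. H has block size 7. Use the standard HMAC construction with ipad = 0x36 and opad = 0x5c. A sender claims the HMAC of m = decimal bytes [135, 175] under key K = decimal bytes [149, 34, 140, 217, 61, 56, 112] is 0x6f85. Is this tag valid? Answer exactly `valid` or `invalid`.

invalid

Key decimal bytes [149, 34, 140, 217, 61, 56, 112] = 95 22 8c d9 3d 38 70 is exactly B = 7 bytes: K' = 95 22 8c d9 3d 38 70.
K' ⊕ ipad = a3 14 ba ef 0b 0e 46; K' ⊕ opad = c9 7e d0 85 61 64 2c.
Inner hash: sum = 163+20+186+239+11+14+70+135+175 = 1013 → 03 f5.
Outer hash (recomputed tag): sum = 201+126+208+133+97+100+44+3+245 = 1157 → 04 85.
Recomputed tag = 0485; claimed = 6f85 → mismatch.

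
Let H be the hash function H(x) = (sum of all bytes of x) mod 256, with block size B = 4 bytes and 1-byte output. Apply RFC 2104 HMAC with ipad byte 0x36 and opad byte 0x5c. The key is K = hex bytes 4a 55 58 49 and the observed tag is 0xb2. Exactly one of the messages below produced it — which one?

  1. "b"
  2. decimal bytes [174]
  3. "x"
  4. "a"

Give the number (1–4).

Key hex bytes 4a 55 58 49 is exactly B = 4 bytes: K' = 4a 55 58 49.
K' ⊕ ipad = 7c 63 6e 7f; K' ⊕ opad = 16 09 04 15.
m1: inner = H(7c 63 6e 7f 62) = 2e; tag = H(16 09 04 15 2e) = 66
m2: inner = H(7c 63 6e 7f ae) = 7a; tag = H(16 09 04 15 7a) = b2 ← matches
m3: inner = H(7c 63 6e 7f 78) = 44; tag = H(16 09 04 15 44) = 7c
m4: inner = H(7c 63 6e 7f 61) = 2d; tag = H(16 09 04 15 2d) = 65

2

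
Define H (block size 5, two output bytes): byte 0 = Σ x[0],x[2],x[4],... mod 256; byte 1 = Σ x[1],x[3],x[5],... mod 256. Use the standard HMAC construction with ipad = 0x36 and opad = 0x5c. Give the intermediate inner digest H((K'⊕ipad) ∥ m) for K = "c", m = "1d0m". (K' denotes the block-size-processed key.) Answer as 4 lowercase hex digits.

Key "c" = 63 is 1 byte ≤ B = 5; zero-pad to 5 bytes: K' = 63 00 00 00 00.
K' ⊕ ipad = 55 36 36 36 36.
Inner input = 55 36 36 36 36 ∥ 31 64 30 6d.
Inner hash: even-index sum = 402 mod 256 = 146; odd-index sum = 205 mod 256 = 205 → 92 cd.

92cd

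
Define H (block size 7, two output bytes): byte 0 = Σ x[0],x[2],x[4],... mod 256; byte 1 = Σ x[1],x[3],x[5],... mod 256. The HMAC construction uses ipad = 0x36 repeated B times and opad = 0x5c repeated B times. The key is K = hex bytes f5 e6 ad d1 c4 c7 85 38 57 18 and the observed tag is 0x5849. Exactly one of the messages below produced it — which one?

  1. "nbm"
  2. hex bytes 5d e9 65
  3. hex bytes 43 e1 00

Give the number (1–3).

2

Key hex bytes f5 e6 ad d1 c4 c7 85 38 57 18 is 10 bytes > B = 7, so hash it first: H(key) = 42 ce, then zero-pad to 7 bytes: K' = 42 ce 00 00 00 00 00.
K' ⊕ ipad = 74 f8 36 36 36 36 36; K' ⊕ opad = 1e 92 5c 5c 5c 5c 5c.
m1: inner = H(74 f8 36 36 36 36 36 6e 62 6d) = 78 3f; tag = H(1e 92 5c 5c 5c 5c 5c 78 3f) = 71c2
m2: inner = H(74 f8 36 36 36 36 36 5d e9 65) = ff 26; tag = H(1e 92 5c 5c 5c 5c 5c ff 26) = 5849 ← matches
m3: inner = H(74 f8 36 36 36 36 36 43 e1 00) = f7 a7; tag = H(1e 92 5c 5c 5c 5c 5c f7 a7) = d941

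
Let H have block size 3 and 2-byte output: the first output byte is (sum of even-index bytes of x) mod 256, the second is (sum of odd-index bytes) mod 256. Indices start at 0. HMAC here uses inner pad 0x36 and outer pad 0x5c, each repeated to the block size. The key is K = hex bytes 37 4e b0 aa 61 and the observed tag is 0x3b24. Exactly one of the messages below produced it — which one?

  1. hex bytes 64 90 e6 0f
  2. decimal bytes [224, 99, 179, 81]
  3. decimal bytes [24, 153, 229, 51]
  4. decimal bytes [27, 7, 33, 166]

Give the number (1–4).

Key hex bytes 37 4e b0 aa 61 is 5 bytes > B = 3, so hash it first: H(key) = 48 f8, then zero-pad to 3 bytes: K' = 48 f8 00.
K' ⊕ ipad = 7e ce 36; K' ⊕ opad = 14 a4 5c.
m1: inner = H(7e ce 36 64 90 e6 0f) = 53 18; tag = H(14 a4 5c 53 18) = 88f7
m2: inner = H(7e ce 36 e0 63 b3 51) = 68 61; tag = H(14 a4 5c 68 61) = d10c
m3: inner = H(7e ce 36 18 99 e5 33) = 80 cb; tag = H(14 a4 5c 80 cb) = 3b24 ← matches
m4: inner = H(7e ce 36 1b 07 21 a6) = 61 0a; tag = H(14 a4 5c 61 0a) = 7a05

3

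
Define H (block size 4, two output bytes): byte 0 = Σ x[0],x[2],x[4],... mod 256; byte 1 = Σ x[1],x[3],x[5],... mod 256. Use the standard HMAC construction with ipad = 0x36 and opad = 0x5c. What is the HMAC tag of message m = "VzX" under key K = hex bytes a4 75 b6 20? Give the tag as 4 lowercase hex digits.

Key hex bytes a4 75 b6 20 is exactly B = 4 bytes: K' = a4 75 b6 20.
K' ⊕ ipad = 92 43 80 16.  K' ⊕ opad = f8 29 ea 7c.
Inner input = (K'⊕ipad) ∥ m = 92 43 80 16 ∥ 56 7a 58.
Inner hash: even-index sum = 448 mod 256 = 192; odd-index sum = 211 mod 256 = 211 → c0 d3.
Outer input = (K'⊕opad) ∥ inner = f8 29 ea 7c ∥ c0 d3.
Outer hash (tag): even-index sum = 674 mod 256 = 162; odd-index sum = 376 mod 256 = 120 → a2 78.

a278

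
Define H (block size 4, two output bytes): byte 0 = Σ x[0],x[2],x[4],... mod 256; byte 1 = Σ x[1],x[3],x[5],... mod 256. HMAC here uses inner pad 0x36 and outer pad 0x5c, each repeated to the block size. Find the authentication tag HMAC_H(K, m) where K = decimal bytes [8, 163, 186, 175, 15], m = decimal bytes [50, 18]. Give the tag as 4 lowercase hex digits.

Key decimal bytes [8, 163, 186, 175, 15] = 08 a3 ba af 0f is 5 bytes > B = 4, so hash it first: H(key) = d1 52, then zero-pad to 4 bytes: K' = d1 52 00 00.
K' ⊕ ipad = e7 64 36 36.  K' ⊕ opad = 8d 0e 5c 5c.
Inner input = (K'⊕ipad) ∥ m = e7 64 36 36 ∥ 32 12.
Inner hash: even-index sum = 335 mod 256 = 79; odd-index sum = 172 mod 256 = 172 → 4f ac.
Outer input = (K'⊕opad) ∥ inner = 8d 0e 5c 5c ∥ 4f ac.
Outer hash (tag): even-index sum = 312 mod 256 = 56; odd-index sum = 278 mod 256 = 22 → 38 16.

3816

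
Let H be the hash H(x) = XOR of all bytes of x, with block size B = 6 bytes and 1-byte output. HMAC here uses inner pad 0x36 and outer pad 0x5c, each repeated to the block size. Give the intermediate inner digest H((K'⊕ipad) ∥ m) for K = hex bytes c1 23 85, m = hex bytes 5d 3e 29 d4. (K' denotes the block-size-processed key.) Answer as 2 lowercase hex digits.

f9

Key hex bytes c1 23 85 is 3 bytes ≤ B = 6; zero-pad to 6 bytes: K' = c1 23 85 00 00 00.
K' ⊕ ipad = f7 15 b3 36 36 36.
Inner input = f7 15 b3 36 36 36 ∥ 5d 3e 29 d4.
Inner hash: XOR f7⊕15⊕b3⊕36⊕36⊕36⊕5d⊕3e⊕29⊕d4 = f9.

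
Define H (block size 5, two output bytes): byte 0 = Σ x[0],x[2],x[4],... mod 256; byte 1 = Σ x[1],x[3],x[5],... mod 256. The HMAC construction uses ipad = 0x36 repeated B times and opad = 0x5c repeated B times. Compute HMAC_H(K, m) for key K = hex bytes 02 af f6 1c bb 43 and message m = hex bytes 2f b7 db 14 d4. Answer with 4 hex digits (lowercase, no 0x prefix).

f36a

Key hex bytes 02 af f6 1c bb 43 is 6 bytes > B = 5, so hash it first: H(key) = b3 0e, then zero-pad to 5 bytes: K' = b3 0e 00 00 00.
K' ⊕ ipad = 85 38 36 36 36.  K' ⊕ opad = ef 52 5c 5c 5c.
Inner input = (K'⊕ipad) ∥ m = 85 38 36 36 36 ∥ 2f b7 db 14 d4.
Inner hash: even-index sum = 444 mod 256 = 188; odd-index sum = 588 mod 256 = 76 → bc 4c.
Outer input = (K'⊕opad) ∥ inner = ef 52 5c 5c 5c ∥ bc 4c.
Outer hash (tag): even-index sum = 499 mod 256 = 243; odd-index sum = 362 mod 256 = 106 → f3 6a.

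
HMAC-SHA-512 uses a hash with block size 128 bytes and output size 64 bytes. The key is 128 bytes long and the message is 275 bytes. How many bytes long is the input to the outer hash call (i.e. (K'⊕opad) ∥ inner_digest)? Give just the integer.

Key is 128 ≤ 128 bytes, zero-padded: |K'| = 128.
Outer input = (K'⊕opad) ∥ H(inner) → 128 + 64 = 192 bytes.

192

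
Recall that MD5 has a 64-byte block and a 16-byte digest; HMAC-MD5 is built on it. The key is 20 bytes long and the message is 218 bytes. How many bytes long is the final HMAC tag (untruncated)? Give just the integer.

The tag is one MD5 digest: 16 bytes.

16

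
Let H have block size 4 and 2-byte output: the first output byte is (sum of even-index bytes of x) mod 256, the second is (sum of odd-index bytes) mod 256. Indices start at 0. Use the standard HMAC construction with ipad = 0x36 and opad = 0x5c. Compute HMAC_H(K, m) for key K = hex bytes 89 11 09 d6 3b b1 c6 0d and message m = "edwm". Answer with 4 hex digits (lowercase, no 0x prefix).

Key hex bytes 89 11 09 d6 3b b1 c6 0d is 8 bytes > B = 4, so hash it first: H(key) = 93 a5, then zero-pad to 4 bytes: K' = 93 a5 00 00.
K' ⊕ ipad = a5 93 36 36.  K' ⊕ opad = cf f9 5c 5c.
Inner input = (K'⊕ipad) ∥ m = a5 93 36 36 ∥ 65 64 77 6d.
Inner hash: even-index sum = 439 mod 256 = 183; odd-index sum = 410 mod 256 = 154 → b7 9a.
Outer input = (K'⊕opad) ∥ inner = cf f9 5c 5c ∥ b7 9a.
Outer hash (tag): even-index sum = 482 mod 256 = 226; odd-index sum = 495 mod 256 = 239 → e2 ef.

e2ef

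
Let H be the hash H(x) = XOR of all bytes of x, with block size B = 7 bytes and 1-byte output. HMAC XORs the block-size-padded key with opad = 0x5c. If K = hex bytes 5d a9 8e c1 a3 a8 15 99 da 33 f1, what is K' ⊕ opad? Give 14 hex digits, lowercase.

785c5c5c5c5c5c

Key hex bytes 5d a9 8e c1 a3 a8 15 99 da 33 f1 is 11 bytes > B = 7, so hash it first: H(key) = 24, then zero-pad to 7 bytes: K' = 24 00 00 00 00 00 00.
XOR each byte with 0x5c: 24⊕5c=78, 00⊕5c=5c, 00⊕5c=5c, 00⊕5c=5c, 00⊕5c=5c, 00⊕5c=5c, 00⊕5c=5c.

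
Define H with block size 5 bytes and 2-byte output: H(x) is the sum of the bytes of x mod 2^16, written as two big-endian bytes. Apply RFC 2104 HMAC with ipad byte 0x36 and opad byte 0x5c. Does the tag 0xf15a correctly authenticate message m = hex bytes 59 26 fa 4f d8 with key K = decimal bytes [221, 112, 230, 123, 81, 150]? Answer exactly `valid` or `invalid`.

Key decimal bytes [221, 112, 230, 123, 81, 150] = dd 70 e6 7b 51 96 is 6 bytes > B = 5, so hash it first: H(key) = 03 95, then zero-pad to 5 bytes: K' = 03 95 00 00 00.
K' ⊕ ipad = 35 a3 36 36 36; K' ⊕ opad = 5f c9 5c 5c 5c.
Inner hash: sum = 53+163+54+54+54+89+38+250+79+216 = 1050 → 04 1a.
Outer hash (recomputed tag): sum = 95+201+92+92+92+4+26 = 602 → 02 5a.
Recomputed tag = 025a; claimed = f15a → mismatch.

invalid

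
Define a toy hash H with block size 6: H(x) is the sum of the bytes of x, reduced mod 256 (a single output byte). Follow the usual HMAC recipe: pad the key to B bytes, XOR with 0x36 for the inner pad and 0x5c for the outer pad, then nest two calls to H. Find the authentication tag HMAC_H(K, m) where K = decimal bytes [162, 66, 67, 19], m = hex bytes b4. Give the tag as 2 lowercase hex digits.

Key decimal bytes [162, 66, 67, 19] = a2 42 43 13 is 4 bytes ≤ B = 6; zero-pad to 6 bytes: K' = a2 42 43 13 00 00.
K' ⊕ ipad = 94 74 75 25 36 36.  K' ⊕ opad = fe 1e 1f 4f 5c 5c.
Inner input = (K'⊕ipad) ∥ m = 94 74 75 25 36 36 ∥ b4.
Inner hash: sum = 148+116+117+37+54+54+180 = 706; mod 256 = 194 → c2.
Outer input = (K'⊕opad) ∥ inner = fe 1e 1f 4f 5c 5c ∥ c2.
Outer hash (tag): sum = 254+30+31+79+92+92+194 = 772; mod 256 = 4 → 04.

04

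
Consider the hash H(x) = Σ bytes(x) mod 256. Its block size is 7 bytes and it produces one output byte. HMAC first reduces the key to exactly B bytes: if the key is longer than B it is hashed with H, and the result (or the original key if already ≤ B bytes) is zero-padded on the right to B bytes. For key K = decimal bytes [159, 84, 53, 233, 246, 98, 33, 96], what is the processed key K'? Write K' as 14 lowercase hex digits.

|K| = 8 > B = 7, so first hash the key.
H(K): sum = 159+84+53+233+246+98+33+96 = 1002; mod 256 = 234 → ea.
Zero-pad H(K) = ea to 7 bytes: K' = ea 00 00 00 00 00 00.

ea000000000000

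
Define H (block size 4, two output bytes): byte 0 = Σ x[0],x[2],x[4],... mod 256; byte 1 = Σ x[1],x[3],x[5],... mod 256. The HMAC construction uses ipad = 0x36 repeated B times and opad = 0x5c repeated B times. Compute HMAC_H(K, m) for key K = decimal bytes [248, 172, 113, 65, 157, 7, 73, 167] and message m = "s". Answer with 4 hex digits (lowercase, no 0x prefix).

9106

Key decimal bytes [248, 172, 113, 65, 157, 7, 73, 167] = f8 ac 71 41 9d 07 49 a7 is 8 bytes > B = 4, so hash it first: H(key) = 4f 9b, then zero-pad to 4 bytes: K' = 4f 9b 00 00.
K' ⊕ ipad = 79 ad 36 36.  K' ⊕ opad = 13 c7 5c 5c.
Inner input = (K'⊕ipad) ∥ m = 79 ad 36 36 ∥ 73.
Inner hash: even-index sum = 290 mod 256 = 34; odd-index sum = 227 mod 256 = 227 → 22 e3.
Outer input = (K'⊕opad) ∥ inner = 13 c7 5c 5c ∥ 22 e3.
Outer hash (tag): even-index sum = 145 mod 256 = 145; odd-index sum = 518 mod 256 = 6 → 91 06.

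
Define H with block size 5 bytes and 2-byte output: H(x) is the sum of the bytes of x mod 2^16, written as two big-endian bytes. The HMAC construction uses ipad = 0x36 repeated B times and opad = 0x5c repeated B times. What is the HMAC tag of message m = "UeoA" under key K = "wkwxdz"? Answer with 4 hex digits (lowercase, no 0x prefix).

Key "wkwxdz" = 77 6b 77 78 64 7a is 6 bytes > B = 5, so hash it first: H(key) = 02 af, then zero-pad to 5 bytes: K' = 02 af 00 00 00.
K' ⊕ ipad = 34 99 36 36 36.  K' ⊕ opad = 5e f3 5c 5c 5c.
Inner input = (K'⊕ipad) ∥ m = 34 99 36 36 36 ∥ 55 65 6f 41.
Inner hash: sum = 52+153+54+54+54+85+101+111+65 = 729 → 02 d9.
Outer input = (K'⊕opad) ∥ inner = 5e f3 5c 5c 5c ∥ 02 d9.
Outer hash (tag): sum = 94+243+92+92+92+2+217 = 832 → 03 40.

0340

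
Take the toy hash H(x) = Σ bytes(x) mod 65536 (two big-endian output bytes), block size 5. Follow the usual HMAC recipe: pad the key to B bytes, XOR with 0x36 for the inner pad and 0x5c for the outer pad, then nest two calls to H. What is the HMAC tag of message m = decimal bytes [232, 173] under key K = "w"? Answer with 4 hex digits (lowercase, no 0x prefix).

024b

Key "w" = 77 is 1 byte ≤ B = 5; zero-pad to 5 bytes: K' = 77 00 00 00 00.
K' ⊕ ipad = 41 36 36 36 36.  K' ⊕ opad = 2b 5c 5c 5c 5c.
Inner input = (K'⊕ipad) ∥ m = 41 36 36 36 36 ∥ e8 ad.
Inner hash: sum = 65+54+54+54+54+232+173 = 686 → 02 ae.
Outer input = (K'⊕opad) ∥ inner = 2b 5c 5c 5c 5c ∥ 02 ae.
Outer hash (tag): sum = 43+92+92+92+92+2+174 = 587 → 02 4b.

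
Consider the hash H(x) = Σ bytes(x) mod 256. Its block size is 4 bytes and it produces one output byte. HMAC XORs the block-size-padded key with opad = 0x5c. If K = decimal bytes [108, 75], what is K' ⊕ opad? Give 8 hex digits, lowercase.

30175c5c

Key decimal bytes [108, 75] = 6c 4b is 2 bytes ≤ B = 4; zero-pad to 4 bytes: K' = 6c 4b 00 00.
XOR each byte with 0x5c: 6c⊕5c=30, 4b⊕5c=17, 00⊕5c=5c, 00⊕5c=5c.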